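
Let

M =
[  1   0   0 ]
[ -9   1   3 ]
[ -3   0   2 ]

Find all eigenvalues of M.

The characteristic polynomial is p(s) = det(sI - M).
Expanding along the first row, p(s) = s^3 - 4s^2 + 5s - 2.
Rational-root test: s = 2 gives p(2) = 0.
Factor out (s - 2): p(s) = (s - 2)·(s^2 - 2s + 1).
The quadratic factor is (s - 1)^2.
Eigenvalues: 1, 1, 2.

1, 1, 2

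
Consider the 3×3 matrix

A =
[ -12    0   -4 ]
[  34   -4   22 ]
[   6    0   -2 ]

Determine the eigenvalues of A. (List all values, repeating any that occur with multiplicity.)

Set up det(μI - A) = 0.
Cofactor expansion gives p(μ) = μ^3 + 18μ^2 + 104μ + 192.
Since p(-4) = 0, μ = -4 is a root.
Dividing by (μ + 4) leaves μ^2 + 14μ + 48.
The quadratic factors as (μ + 8)·(μ + 6).
Eigenvalues: -8, -6, -4.

-8, -6, -4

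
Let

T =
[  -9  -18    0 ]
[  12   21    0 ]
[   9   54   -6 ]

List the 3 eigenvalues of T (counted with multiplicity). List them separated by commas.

Compute the characteristic polynomial p(μ) = det(μI - T).
Expanding along the first row, p(μ) = μ^3 - 6μ^2 - 45μ + 162.
Rational-root test: μ = -6 gives p(-6) = 0.
Dividing by (μ + 6) leaves μ^2 - 12μ + 27.
The quadratic factors as (μ - 3)·(μ - 9).
Eigenvalues: -6, 3, 9.

-6, 3, 9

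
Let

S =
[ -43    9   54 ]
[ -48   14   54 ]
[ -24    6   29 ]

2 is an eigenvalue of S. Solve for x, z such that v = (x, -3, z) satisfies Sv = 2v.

We need (S - 2I)v = 0.
S - 2I = [[-45, 9, 54], [-48, 12, 54], [-24, 6, 27]].
Row 1: (-45)·x + (9)·-3 + (54)·z = 0
Row 2: (-48)·x + (12)·-3 + (54)·z = 0
Row 3: (-24)·x + (6)·-3 + (27)·z = 0
Solving gives x = -3, z = -2.
Check: S·(-3, -3, -2) = (-6, -6, -4) = 2·(-3, -3, -2).

-3, -2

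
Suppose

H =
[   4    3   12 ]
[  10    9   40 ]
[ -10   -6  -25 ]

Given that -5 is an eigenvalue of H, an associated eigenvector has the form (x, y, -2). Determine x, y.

We need (H + 5I)v = 0.
H + 5I = [[9, 3, 12], [10, 14, 40], [-10, -6, -20]].
Row 1: (9)·x + (3)·y + (12)·-2 = 0
Row 2: (10)·x + (14)·y + (40)·-2 = 0
Row 3: (-10)·x + (-6)·y + (-20)·-2 = 0
Solving gives x = 1, y = 5.
Check: H·(1, 5, -2) = (-5, -25, 10) = -5·(1, 5, -2).

1, 5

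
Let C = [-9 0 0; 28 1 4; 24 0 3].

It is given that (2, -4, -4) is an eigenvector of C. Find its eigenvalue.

-9

Compute Cv: C·(2, -4, -4) = (-18, 36, 36).
Since Cv = λv, compare component 1: -18 = λ·2, so λ = -9.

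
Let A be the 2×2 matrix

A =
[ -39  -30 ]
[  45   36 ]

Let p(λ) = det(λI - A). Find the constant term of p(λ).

-54

p(λ) = λ^2 + 3λ - 54.
The constant term is -54.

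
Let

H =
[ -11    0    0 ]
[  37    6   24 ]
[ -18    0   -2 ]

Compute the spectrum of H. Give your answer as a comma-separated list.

The characteristic polynomial is p(lambda) = det(lambda·I - H).
Expanding along the first row, p(lambda) = lambda^3 + 7·lambda^2 - 56·lambda - 132.
Try lambda = -2: p(-2) = 0, so -2 is a root.
Dividing by (lambda + 2) leaves lambda^2 + 5·lambda - 66.
The quadratic factors as (lambda + 11)·(lambda - 6).
Eigenvalues: -11, -2, 6.

-11, -2, 6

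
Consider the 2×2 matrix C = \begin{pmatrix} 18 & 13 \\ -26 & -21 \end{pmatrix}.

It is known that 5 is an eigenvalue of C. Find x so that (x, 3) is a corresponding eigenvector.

We need (C - 5I)v = 0.
C - 5I = [[13, 13], [-26, -26]].
Row 1: (13)·x + (13)·3 = 0
Row 2: (-26)·x + (-26)·3 = 0
Solving gives x = -3.
Check: C·(-3, 3) = (-15, 15) = 5·(-3, 3).

-3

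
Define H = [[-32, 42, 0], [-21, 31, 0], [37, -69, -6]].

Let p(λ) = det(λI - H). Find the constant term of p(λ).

-660

p(λ) = λ^3 + 7λ^2 - 104λ - 660.
The constant term is -660.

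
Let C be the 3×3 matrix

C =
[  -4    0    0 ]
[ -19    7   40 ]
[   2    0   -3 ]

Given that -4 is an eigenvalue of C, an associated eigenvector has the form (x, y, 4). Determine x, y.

We need (C + 4I)v = 0.
C + 4I = [[0, 0, 0], [-19, 11, 40], [2, 0, 1]].
Row 1: (0)·x + (0)·y + (0)·4 = 0
Row 2: (-19)·x + (11)·y + (40)·4 = 0
Row 3: (2)·x + (0)·y + (1)·4 = 0
Solving gives x = -2, y = -18.
Check: C·(-2, -18, 4) = (8, 72, -16) = -4·(-2, -18, 4).

-2, -18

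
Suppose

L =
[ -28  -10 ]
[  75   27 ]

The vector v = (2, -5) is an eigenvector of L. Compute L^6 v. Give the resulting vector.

First find the eigenvalue: Lv = (-6, 15) = -3·(2, -5), so λ = -3.
Then L^6 v = λ^6·v = (-3)^6·(2, -5) = 729·(2, -5) = (1458, -3645).

(1458, -3645)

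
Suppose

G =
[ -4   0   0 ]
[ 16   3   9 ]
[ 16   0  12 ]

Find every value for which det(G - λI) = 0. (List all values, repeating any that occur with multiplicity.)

Set up det(rI - G) = 0.
Expanding the 3×3 determinant: p(r) = r^3 - 11r^2 - 24r + 144.
Rational-root test: r = 12 gives p(12) = 0.
Factor out (r - 12): p(r) = (r - 12)·(r^2 + r - 12).
The quadratic factors as (r + 4)·(r - 3).
Eigenvalues: -4, 3, 12.

-4, 3, 12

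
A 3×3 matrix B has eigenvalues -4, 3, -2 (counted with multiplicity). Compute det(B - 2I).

If B has eigenvalues -4, 3, -2, then B - 2I has eigenvalues -6, 1, -4.
det(B - 2I) = (-6) · (1) · (-4) = 24.

24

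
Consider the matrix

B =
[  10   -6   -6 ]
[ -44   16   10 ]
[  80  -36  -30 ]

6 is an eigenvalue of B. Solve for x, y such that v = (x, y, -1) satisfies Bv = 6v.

We need (B - 6I)v = 0.
B - 6I = [[4, -6, -6], [-44, 10, 10], [80, -36, -36]].
Row 1: (4)·x + (-6)·y + (-6)·-1 = 0
Row 2: (-44)·x + (10)·y + (10)·-1 = 0
Row 3: (80)·x + (-36)·y + (-36)·-1 = 0
Solving gives x = 0, y = 1.
Check: B·(0, 1, -1) = (0, 6, -6) = 6·(0, 1, -1).

0, 1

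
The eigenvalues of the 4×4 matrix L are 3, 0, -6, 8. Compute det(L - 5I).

If L has eigenvalues 3, 0, -6, 8, then L - 5I has eigenvalues -2, -5, -11, 3.
det(L - 5I) = (-2) · (-5) · (-11) · (3) = -330.

-330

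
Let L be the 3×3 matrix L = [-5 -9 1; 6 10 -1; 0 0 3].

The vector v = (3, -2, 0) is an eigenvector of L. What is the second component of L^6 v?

First find the eigenvalue: Lv = (3, -2, 0) = 1·(3, -2, 0), so λ = 1.
Then L^6 v = λ^6·v = 1^6·(3, -2, 0) = 1·(3, -2, 0) = (3, -2, 0).

-2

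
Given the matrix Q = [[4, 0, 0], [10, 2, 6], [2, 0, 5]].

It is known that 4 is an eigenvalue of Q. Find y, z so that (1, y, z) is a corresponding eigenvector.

We need (Q - 4I)v = 0.
Q - 4I = [[0, 0, 0], [10, -2, 6], [2, 0, 1]].
Row 1: (0)·1 + (0)·y + (0)·z = 0
Row 2: (10)·1 + (-2)·y + (6)·z = 0
Row 3: (2)·1 + (0)·y + (1)·z = 0
Solving gives y = -1, z = -2.
Check: Q·(1, -1, -2) = (4, -4, -8) = 4·(1, -1, -2).

-1, -2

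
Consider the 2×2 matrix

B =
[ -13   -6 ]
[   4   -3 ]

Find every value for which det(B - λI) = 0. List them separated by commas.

det(B - λI) = (-13 - λ)(-3 - λ) - (-6)·(4) = λ^2 + 16λ + 63.
This factors as (λ + 9)·(λ + 7) = 0.
Eigenvalues: -9, -7.

-9, -7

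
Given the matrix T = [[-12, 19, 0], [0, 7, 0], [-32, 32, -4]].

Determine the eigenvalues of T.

The characteristic polynomial is p(lambda) = det(lambda·I - T).
Expanding the 3×3 determinant: p(lambda) = lambda^3 + 9·lambda^2 - 64·lambda - 336.
Since p(-4) = 0, lambda = -4 is a root.
Dividing by (lambda + 4) leaves lambda^2 + 5·lambda - 84.
The quadratic factors as (lambda + 12)·(lambda - 7).
Eigenvalues: -12, -4, 7.

-12, -4, 7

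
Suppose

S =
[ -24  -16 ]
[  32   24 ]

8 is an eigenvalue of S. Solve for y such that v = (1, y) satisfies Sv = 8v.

-2

We need (S - 8I)v = 0.
S - 8I = [[-32, -16], [32, 16]].
Row 1: (-32)·1 + (-16)·y = 0
Row 2: (32)·1 + (16)·y = 0
Solving gives y = -2.
Check: S·(1, -2) = (8, -16) = 8·(1, -2).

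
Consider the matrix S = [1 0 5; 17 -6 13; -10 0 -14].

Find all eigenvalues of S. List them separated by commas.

-9, -6, -4

The characteristic polynomial is p(μ) = det(μI - S).
Expanding the 3×3 determinant: p(μ) = μ^3 + 19μ^2 + 114μ + 216.
Rational-root test: μ = -6 gives p(-6) = 0.
Factor out (μ + 6): p(μ) = (μ + 6)·(μ^2 + 13μ + 36).
The quadratic factors as (μ + 9)·(μ + 4).
Eigenvalues: -9, -6, -4.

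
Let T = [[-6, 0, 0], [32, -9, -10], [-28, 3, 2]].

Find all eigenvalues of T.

-6, -4, -3

Set up det(lambda·I - T) = 0.
Expanding the 3×3 determinant: p(lambda) = lambda^3 + 13·lambda^2 + 54·lambda + 72.
Rational-root test: lambda = -4 gives p(-4) = 0.
Dividing by (lambda + 4) leaves lambda^2 + 9·lambda + 18.
The quadratic factors as (lambda + 6)·(lambda + 3).
Eigenvalues: -6, -4, -3.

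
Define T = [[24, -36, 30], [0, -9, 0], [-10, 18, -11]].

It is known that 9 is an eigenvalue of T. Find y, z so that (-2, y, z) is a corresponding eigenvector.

0, 1

We need (T - 9I)v = 0.
T - 9I = [[15, -36, 30], [0, -18, 0], [-10, 18, -20]].
Row 1: (15)·-2 + (-36)·y + (30)·z = 0
Row 2: (0)·-2 + (-18)·y + (0)·z = 0
Row 3: (-10)·-2 + (18)·y + (-20)·z = 0
Solving gives y = 0, z = 1.
Check: T·(-2, 0, 1) = (-18, 0, 9) = 9·(-2, 0, 1).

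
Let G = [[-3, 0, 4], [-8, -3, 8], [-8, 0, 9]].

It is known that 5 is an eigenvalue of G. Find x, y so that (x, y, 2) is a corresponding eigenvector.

1, 1

We need (G - 5I)v = 0.
G - 5I = [[-8, 0, 4], [-8, -8, 8], [-8, 0, 4]].
Row 1: (-8)·x + (0)·y + (4)·2 = 0
Row 2: (-8)·x + (-8)·y + (8)·2 = 0
Row 3: (-8)·x + (0)·y + (4)·2 = 0
Solving gives x = 1, y = 1.
Check: G·(1, 1, 2) = (5, 5, 10) = 5·(1, 1, 2).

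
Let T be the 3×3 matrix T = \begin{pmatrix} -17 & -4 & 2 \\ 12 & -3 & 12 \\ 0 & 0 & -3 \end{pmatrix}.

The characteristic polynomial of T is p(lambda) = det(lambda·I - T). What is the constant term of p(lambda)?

297

p(lambda) = lambda^3 + 23·lambda^2 + 159·lambda + 297.
The constant term is 297.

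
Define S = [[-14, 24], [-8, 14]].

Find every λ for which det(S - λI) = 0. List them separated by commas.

-2, 2

det(S - μI) = (-14 - μ)(14 - μ) - (24)·(-8) = μ^2 - 4.
This factors as (μ + 2)·(μ - 2) = 0.
Eigenvalues: -2, 2.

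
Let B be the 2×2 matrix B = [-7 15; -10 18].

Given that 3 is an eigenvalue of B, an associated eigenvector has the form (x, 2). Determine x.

We need (B - 3I)v = 0.
B - 3I = [[-10, 15], [-10, 15]].
Row 1: (-10)·x + (15)·2 = 0
Row 2: (-10)·x + (15)·2 = 0
Solving gives x = 3.
Check: B·(3, 2) = (9, 6) = 3·(3, 2).

3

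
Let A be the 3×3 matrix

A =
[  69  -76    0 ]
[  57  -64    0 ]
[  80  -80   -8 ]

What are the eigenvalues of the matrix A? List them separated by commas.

Compute the characteristic polynomial p(lambda) = det(lambda·I - A).
Cofactor expansion gives p(lambda) = lambda^3 + 3·lambda^2 - 124·lambda - 672.
Try lambda = -7: p(-7) = 0, so -7 is a root.
Dividing by (lambda + 7) leaves lambda^2 - 4·lambda - 96.
The quadratic factors as (lambda + 8)·(lambda - 12).
Eigenvalues: -8, -7, 12.

-8, -7, 12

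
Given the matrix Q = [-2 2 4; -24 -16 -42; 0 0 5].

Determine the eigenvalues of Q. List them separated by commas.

-10, -8, 5

The characteristic polynomial is p(λ) = det(λI - Q).
Expanding along the first row, p(λ) = λ^3 + 13λ^2 - 10λ - 400.
Rational-root test: λ = 5 gives p(5) = 0.
Factor out (λ - 5): p(λ) = (λ - 5)·(λ^2 + 18λ + 80).
The quadratic factors as (λ + 10)·(λ + 8).
Eigenvalues: -10, -8, 5.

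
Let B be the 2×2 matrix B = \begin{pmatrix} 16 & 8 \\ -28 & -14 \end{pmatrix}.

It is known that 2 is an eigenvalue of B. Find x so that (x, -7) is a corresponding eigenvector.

We need (B - 2I)v = 0.
B - 2I = [[14, 8], [-28, -16]].
Row 1: (14)·x + (8)·-7 = 0
Row 2: (-28)·x + (-16)·-7 = 0
Solving gives x = 4.
Check: B·(4, -7) = (8, -14) = 2·(4, -7).

4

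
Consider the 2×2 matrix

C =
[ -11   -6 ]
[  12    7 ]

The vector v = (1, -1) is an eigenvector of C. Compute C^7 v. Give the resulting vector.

(-78125, 78125)

First find the eigenvalue: Cv = (-5, 5) = -5·(1, -1), so λ = -5.
Then C^7 v = λ^7·v = (-5)^7·(1, -1) = -78125·(1, -1) = (-78125, 78125).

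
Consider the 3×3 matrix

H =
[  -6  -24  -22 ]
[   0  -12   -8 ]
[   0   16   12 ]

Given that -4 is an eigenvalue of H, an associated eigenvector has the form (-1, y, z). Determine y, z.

1, -1

We need (H + 4I)v = 0.
H + 4I = [[-2, -24, -22], [0, -8, -8], [0, 16, 16]].
Row 1: (-2)·-1 + (-24)·y + (-22)·z = 0
Row 2: (0)·-1 + (-8)·y + (-8)·z = 0
Row 3: (0)·-1 + (16)·y + (16)·z = 0
Solving gives y = 1, z = -1.
Check: H·(-1, 1, -1) = (4, -4, 4) = -4·(-1, 1, -1).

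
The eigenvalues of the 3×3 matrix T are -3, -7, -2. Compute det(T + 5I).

-12

If T has eigenvalues -3, -7, -2, then T + 5I has eigenvalues 2, -2, 3.
det(T + 5I) = (2) · (-2) · (3) = -12.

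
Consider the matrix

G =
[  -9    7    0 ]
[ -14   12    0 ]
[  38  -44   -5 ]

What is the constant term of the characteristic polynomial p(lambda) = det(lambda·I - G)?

p(0) = det(0·I − G) = det(−G) = (−1)^3·det(G).
det(G) = 50, so p(0) = -50.

-50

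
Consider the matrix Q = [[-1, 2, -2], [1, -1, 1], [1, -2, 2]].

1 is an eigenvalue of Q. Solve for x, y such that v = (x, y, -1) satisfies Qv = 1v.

1, 0

We need (Q - 1I)v = 0.
Q - 1I = [[-2, 2, -2], [1, -2, 1], [1, -2, 1]].
Row 1: (-2)·x + (2)·y + (-2)·-1 = 0
Row 2: (1)·x + (-2)·y + (1)·-1 = 0
Row 3: (1)·x + (-2)·y + (1)·-1 = 0
Solving gives x = 1, y = 0.
Check: Q·(1, 0, -1) = (1, 0, -1) = 1·(1, 0, -1).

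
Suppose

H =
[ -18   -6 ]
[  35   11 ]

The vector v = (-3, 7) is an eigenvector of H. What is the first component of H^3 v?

First find the eigenvalue: Hv = (12, -28) = -4·(-3, 7), so λ = -4.
Then H^3 v = λ^3·v = (-4)^3·(-3, 7) = -64·(-3, 7) = (192, -448).

192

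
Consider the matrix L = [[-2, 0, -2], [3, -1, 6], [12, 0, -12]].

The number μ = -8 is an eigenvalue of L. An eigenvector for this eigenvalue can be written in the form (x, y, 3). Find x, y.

1, -3

We need (L + 8I)v = 0.
L + 8I = [[6, 0, -2], [3, 7, 6], [12, 0, -4]].
Row 1: (6)·x + (0)·y + (-2)·3 = 0
Row 2: (3)·x + (7)·y + (6)·3 = 0
Row 3: (12)·x + (0)·y + (-4)·3 = 0
Solving gives x = 1, y = -3.
Check: L·(1, -3, 3) = (-8, 24, -24) = -8·(1, -3, 3).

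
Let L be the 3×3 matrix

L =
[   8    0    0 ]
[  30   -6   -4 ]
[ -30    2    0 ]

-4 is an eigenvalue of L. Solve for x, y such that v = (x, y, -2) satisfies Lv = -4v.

0, 4

We need (L + 4I)v = 0.
L + 4I = [[12, 0, 0], [30, -2, -4], [-30, 2, 4]].
Row 1: (12)·x + (0)·y + (0)·-2 = 0
Row 2: (30)·x + (-2)·y + (-4)·-2 = 0
Row 3: (-30)·x + (2)·y + (4)·-2 = 0
Solving gives x = 0, y = 4.
Check: L·(0, 4, -2) = (0, -16, 8) = -4·(0, 4, -2).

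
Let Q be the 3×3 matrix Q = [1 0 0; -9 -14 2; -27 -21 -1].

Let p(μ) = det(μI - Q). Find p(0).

p(0) = det(0·I − Q) = det(−Q) = (−1)^3·det(Q).
det(Q) = 56, so p(0) = -56.

-56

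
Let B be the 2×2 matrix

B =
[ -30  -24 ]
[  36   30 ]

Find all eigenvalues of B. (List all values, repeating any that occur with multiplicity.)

det(B - μI) = (-30 - μ)(30 - μ) - (-24)·(36) = μ^2 - 36.
This factors as (μ + 6)·(μ - 6) = 0.
Eigenvalues: -6, 6.

-6, 6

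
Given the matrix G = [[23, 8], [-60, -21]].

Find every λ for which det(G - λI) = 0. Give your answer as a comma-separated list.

-1, 3

det(G - λI) = (23 - λ)(-21 - λ) - (8)·(-60) = λ^2 - 2λ - 3.
This factors as (λ + 1)·(λ - 3) = 0.
Eigenvalues: -1, 3.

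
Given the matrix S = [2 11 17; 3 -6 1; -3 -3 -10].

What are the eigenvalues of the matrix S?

The characteristic polynomial is p(r) = det(rI - S).
Expanding the 3×3 determinant: p(r) = r^3 + 14r^2 + 49r + 36.
Rational-root test: r = -1 gives p(-1) = 0.
Factor out (r + 1): p(r) = (r + 1)·(r^2 + 13r + 36).
The quadratic factors as (r + 9)·(r + 4).
Eigenvalues: -9, -4, -1.

-9, -4, -1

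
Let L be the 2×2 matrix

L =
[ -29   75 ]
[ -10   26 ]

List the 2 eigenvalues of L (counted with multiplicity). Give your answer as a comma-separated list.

-4, 1

det(L - λI) = (-29 - λ)(26 - λ) - (75)·(-10) = λ^2 + 3λ - 4.
This factors as (λ + 4)·(λ - 1) = 0.
Eigenvalues: -4, 1.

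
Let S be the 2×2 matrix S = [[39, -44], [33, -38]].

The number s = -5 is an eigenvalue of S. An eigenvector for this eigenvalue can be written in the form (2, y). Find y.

We need (S + 5I)v = 0.
S + 5I = [[44, -44], [33, -33]].
Row 1: (44)·2 + (-44)·y = 0
Row 2: (33)·2 + (-33)·y = 0
Solving gives y = 2.
Check: S·(2, 2) = (-10, -10) = -5·(2, 2).

2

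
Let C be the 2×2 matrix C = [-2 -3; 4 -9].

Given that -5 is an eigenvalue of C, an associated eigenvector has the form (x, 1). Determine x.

We need (C + 5I)v = 0.
C + 5I = [[3, -3], [4, -4]].
Row 1: (3)·x + (-3)·1 = 0
Row 2: (4)·x + (-4)·1 = 0
Solving gives x = 1.
Check: C·(1, 1) = (-5, -5) = -5·(1, 1).

1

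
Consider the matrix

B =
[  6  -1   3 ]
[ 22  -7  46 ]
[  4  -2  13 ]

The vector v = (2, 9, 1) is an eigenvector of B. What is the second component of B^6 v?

6561

First find the eigenvalue: Bv = (6, 27, 3) = 3·(2, 9, 1), so λ = 3.
Then B^6 v = λ^6·v = 3^6·(2, 9, 1) = 729·(2, 9, 1) = (1458, 6561, 729).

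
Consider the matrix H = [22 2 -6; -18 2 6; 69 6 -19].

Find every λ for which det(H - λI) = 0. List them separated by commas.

-1, 2, 4

Set up det(rI - H) = 0.
Expanding the 3×3 determinant: p(r) = r^3 - 5r^2 + 2r + 8.
Rational-root test: r = -1 gives p(-1) = 0.
Dividing by (r + 1) leaves r^2 - 6r + 8.
The quadratic factors as (r - 2)·(r - 4).
Eigenvalues: -1, 2, 4.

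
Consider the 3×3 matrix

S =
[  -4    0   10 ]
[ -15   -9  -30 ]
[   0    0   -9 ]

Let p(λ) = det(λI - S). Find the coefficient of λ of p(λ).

p(λ) = λ^3 + 22λ^2 + 153λ + 324.
The coefficient of λ is 153.

153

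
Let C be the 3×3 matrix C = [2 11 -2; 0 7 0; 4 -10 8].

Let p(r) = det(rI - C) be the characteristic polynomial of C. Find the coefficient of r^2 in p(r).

-17

The coefficient of r^2 of det(rI - C) is −trace(C).
trace(C) = (2) + (7) + (8) = 17, so the coefficient is -17.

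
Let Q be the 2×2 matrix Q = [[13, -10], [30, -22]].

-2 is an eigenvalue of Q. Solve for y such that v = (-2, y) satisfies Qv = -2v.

-3

We need (Q + 2I)v = 0.
Q + 2I = [[15, -10], [30, -20]].
Row 1: (15)·-2 + (-10)·y = 0
Row 2: (30)·-2 + (-20)·y = 0
Solving gives y = -3.
Check: Q·(-2, -3) = (4, 6) = -2·(-2, -3).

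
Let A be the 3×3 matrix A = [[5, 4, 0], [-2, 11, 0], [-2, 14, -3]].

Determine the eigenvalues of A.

-3, 7, 9

The characteristic polynomial is p(λ) = det(λI - A).
Expanding along the first row, p(λ) = λ^3 - 13λ^2 + 15λ + 189.
Try λ = 7: p(7) = 0, so 7 is a root.
Factor out (λ - 7): p(λ) = (λ - 7)·(λ^2 - 6λ - 27).
The quadratic factors as (λ + 3)·(λ - 9).
Eigenvalues: -3, 7, 9.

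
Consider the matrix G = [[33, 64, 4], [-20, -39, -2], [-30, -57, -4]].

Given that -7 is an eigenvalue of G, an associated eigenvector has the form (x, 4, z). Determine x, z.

-7, 6

We need (G + 7I)v = 0.
G + 7I = [[40, 64, 4], [-20, -32, -2], [-30, -57, 3]].
Row 1: (40)·x + (64)·4 + (4)·z = 0
Row 2: (-20)·x + (-32)·4 + (-2)·z = 0
Row 3: (-30)·x + (-57)·4 + (3)·z = 0
Solving gives x = -7, z = 6.
Check: G·(-7, 4, 6) = (49, -28, -42) = -7·(-7, 4, 6).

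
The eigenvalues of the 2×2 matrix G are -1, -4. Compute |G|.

4

det(G) is the product of the eigenvalues: (-1) · (-4) = 4.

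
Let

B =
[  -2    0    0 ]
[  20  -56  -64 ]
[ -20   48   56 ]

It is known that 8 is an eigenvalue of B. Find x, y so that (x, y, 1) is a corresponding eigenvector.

0, -1

We need (B - 8I)v = 0.
B - 8I = [[-10, 0, 0], [20, -64, -64], [-20, 48, 48]].
Row 1: (-10)·x + (0)·y + (0)·1 = 0
Row 2: (20)·x + (-64)·y + (-64)·1 = 0
Row 3: (-20)·x + (48)·y + (48)·1 = 0
Solving gives x = 0, y = -1.
Check: B·(0, -1, 1) = (0, -8, 8) = 8·(0, -1, 1).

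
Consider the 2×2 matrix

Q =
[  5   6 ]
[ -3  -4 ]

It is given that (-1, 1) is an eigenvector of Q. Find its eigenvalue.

-1

Compute Qv: Q·(-1, 1) = (1, -1).
Since Qv = λv, compare component 1: 1 = λ·-1, so λ = -1.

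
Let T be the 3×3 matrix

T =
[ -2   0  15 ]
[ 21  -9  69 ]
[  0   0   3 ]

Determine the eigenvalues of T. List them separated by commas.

Set up det(μI - T) = 0.
Cofactor expansion gives p(μ) = μ^3 + 8μ^2 - 15μ - 54.
Since p(-2) = 0, μ = -2 is a root.
Dividing by (μ + 2) leaves μ^2 + 6μ - 27.
The quadratic factors as (μ + 9)·(μ - 3).
Eigenvalues: -9, -2, 3.

-9, -2, 3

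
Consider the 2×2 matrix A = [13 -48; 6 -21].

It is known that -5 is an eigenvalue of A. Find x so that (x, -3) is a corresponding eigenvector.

We need (A + 5I)v = 0.
A + 5I = [[18, -48], [6, -16]].
Row 1: (18)·x + (-48)·-3 = 0
Row 2: (6)·x + (-16)·-3 = 0
Solving gives x = -8.
Check: A·(-8, -3) = (40, 15) = -5·(-8, -3).

-8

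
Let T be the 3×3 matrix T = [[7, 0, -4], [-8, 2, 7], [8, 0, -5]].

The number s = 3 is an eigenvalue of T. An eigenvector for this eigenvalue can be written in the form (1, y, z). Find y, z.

-1, 1

We need (T - 3I)v = 0.
T - 3I = [[4, 0, -4], [-8, -1, 7], [8, 0, -8]].
Row 1: (4)·1 + (0)·y + (-4)·z = 0
Row 2: (-8)·1 + (-1)·y + (7)·z = 0
Row 3: (8)·1 + (0)·y + (-8)·z = 0
Solving gives y = -1, z = 1.
Check: T·(1, -1, 1) = (3, -3, 3) = 3·(1, -1, 1).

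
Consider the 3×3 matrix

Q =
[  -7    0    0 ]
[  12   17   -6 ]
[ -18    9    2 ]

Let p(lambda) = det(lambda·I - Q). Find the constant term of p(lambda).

616

p(lambda) = lambda^3 - 12·lambda^2 - 45·lambda + 616.
The constant term is 616.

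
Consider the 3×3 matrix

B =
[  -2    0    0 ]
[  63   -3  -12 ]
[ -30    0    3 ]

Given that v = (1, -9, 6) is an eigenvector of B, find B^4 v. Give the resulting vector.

First find the eigenvalue: Bv = (-2, 18, -12) = -2·(1, -9, 6), so λ = -2.
Then B^4 v = λ^4·v = (-2)^4·(1, -9, 6) = 16·(1, -9, 6) = (16, -144, 96).

(16, -144, 96)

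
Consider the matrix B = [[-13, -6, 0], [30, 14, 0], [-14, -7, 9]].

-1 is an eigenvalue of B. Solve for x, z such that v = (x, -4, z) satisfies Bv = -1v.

2, 0

We need (B + 1I)v = 0.
B + 1I = [[-12, -6, 0], [30, 15, 0], [-14, -7, 10]].
Row 1: (-12)·x + (-6)·-4 + (0)·z = 0
Row 2: (30)·x + (15)·-4 + (0)·z = 0
Row 3: (-14)·x + (-7)·-4 + (10)·z = 0
Solving gives x = 2, z = 0.
Check: B·(2, -4, 0) = (-2, 4, 0) = -1·(2, -4, 0).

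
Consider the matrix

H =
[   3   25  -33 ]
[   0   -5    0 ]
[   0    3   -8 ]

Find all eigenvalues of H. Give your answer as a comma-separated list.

Set up det(lambda·I - H) = 0.
Expanding along the first row, p(lambda) = lambda^3 + 10·lambda^2 + lambda - 120.
Try lambda = -5: p(-5) = 0, so -5 is a root.
Factor out (lambda + 5): p(lambda) = (lambda + 5)·(lambda^2 + 5·lambda - 24).
The quadratic factors as (lambda + 8)·(lambda - 3).
Eigenvalues: -8, -5, 3.

-8, -5, 3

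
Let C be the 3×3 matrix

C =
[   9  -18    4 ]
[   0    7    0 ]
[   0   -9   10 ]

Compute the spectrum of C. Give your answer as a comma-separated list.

7, 9, 10

Compute the characteristic polynomial p(lambda) = det(lambda·I - C).
Expanding along the first row, p(lambda) = lambda^3 - 26·lambda^2 + 223·lambda - 630.
Rational-root test: lambda = 7 gives p(7) = 0.
Dividing by (lambda - 7) leaves lambda^2 - 19·lambda + 90.
The quadratic factors as (lambda - 9)·(lambda - 10).
Eigenvalues: 7, 9, 10.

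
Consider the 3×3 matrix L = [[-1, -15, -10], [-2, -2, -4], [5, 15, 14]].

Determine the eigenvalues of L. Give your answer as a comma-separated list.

Set up det(tI - L) = 0.
Cofactor expansion gives p(t) = t^3 - 11t^2 + 40t - 48.
Rational-root test: t = 4 gives p(4) = 0.
Dividing by (t - 4) leaves t^2 - 7t + 12.
The quadratic factors as (t - 3)·(t - 4).
Eigenvalues: 3, 4, 4.

3, 4, 4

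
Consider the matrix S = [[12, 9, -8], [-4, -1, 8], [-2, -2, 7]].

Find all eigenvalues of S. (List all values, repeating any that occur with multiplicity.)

Set up det(rI - S) = 0.
Expanding the 3×3 determinant: p(r) = r^3 - 18r^2 + 101r - 168.
Rational-root test: r = 3 gives p(3) = 0.
Factor out (r - 3): p(r) = (r - 3)·(r^2 - 15r + 56).
The quadratic factors as (r - 7)·(r - 8).
Eigenvalues: 3, 7, 8.

3, 7, 8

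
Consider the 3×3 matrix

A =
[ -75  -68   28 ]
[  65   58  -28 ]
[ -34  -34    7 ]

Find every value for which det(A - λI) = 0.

-10, -7, 7

The characteristic polynomial is p(μ) = det(μI - A).
Expanding along the first row, p(μ) = μ^3 + 10μ^2 - 49μ - 490.
Since p(-7) = 0, μ = -7 is a root.
Factor out (μ + 7): p(μ) = (μ + 7)·(μ^2 + 3μ - 70).
The quadratic factors as (μ + 10)·(μ - 7).
Eigenvalues: -10, -7, 7.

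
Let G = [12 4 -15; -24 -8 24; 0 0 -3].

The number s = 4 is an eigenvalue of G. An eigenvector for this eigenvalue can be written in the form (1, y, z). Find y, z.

-2, 0

We need (G - 4I)v = 0.
G - 4I = [[8, 4, -15], [-24, -12, 24], [0, 0, -7]].
Row 1: (8)·1 + (4)·y + (-15)·z = 0
Row 2: (-24)·1 + (-12)·y + (24)·z = 0
Row 3: (0)·1 + (0)·y + (-7)·z = 0
Solving gives y = -2, z = 0.
Check: G·(1, -2, 0) = (4, -8, 0) = 4·(1, -2, 0).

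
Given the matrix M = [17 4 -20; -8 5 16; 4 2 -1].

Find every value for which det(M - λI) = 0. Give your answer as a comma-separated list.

Set up det(tI - M) = 0.
Expanding along the first row, p(t) = t^3 - 21t^2 + 143t - 315.
Try t = 9: p(9) = 0, so 9 is a root.
Factor out (t - 9): p(t) = (t - 9)·(t^2 - 12t + 35).
The quadratic factors as (t - 5)·(t - 7).
Eigenvalues: 5, 7, 9.

5, 7, 9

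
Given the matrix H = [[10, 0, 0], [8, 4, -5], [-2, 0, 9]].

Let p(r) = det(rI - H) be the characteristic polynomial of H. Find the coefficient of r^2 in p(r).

-23

The coefficient of r^2 of det(rI - H) is −trace(H).
trace(H) = (10) + (4) + (9) = 23, so the coefficient is -23.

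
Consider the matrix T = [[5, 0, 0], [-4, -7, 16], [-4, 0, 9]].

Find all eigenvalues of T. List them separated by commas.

-7, 5, 9

Compute the characteristic polynomial p(λ) = det(λI - T).
Expanding the 3×3 determinant: p(λ) = λ^3 - 7λ^2 - 53λ + 315.
Since p(-7) = 0, λ = -7 is a root.
Dividing by (λ + 7) leaves λ^2 - 14λ + 45.
The quadratic factors as (λ - 5)·(λ - 9).
Eigenvalues: -7, 5, 9.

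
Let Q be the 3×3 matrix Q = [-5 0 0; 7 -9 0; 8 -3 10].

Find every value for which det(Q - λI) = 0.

Q is lower triangular, so its eigenvalues are the diagonal entries.
Diagonal: -5, -9, 10.

-9, -5, 10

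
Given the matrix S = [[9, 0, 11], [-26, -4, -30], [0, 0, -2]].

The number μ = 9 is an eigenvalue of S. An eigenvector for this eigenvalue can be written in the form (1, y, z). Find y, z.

-2, 0

We need (S - 9I)v = 0.
S - 9I = [[0, 0, 11], [-26, -13, -30], [0, 0, -11]].
Row 1: (0)·1 + (0)·y + (11)·z = 0
Row 2: (-26)·1 + (-13)·y + (-30)·z = 0
Row 3: (0)·1 + (0)·y + (-11)·z = 0
Solving gives y = -2, z = 0.
Check: S·(1, -2, 0) = (9, -18, 0) = 9·(1, -2, 0).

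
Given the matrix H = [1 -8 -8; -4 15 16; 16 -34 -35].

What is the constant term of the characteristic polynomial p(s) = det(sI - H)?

p(0) = det(0·I − H) = det(−H) = (−1)^3·det(H).
det(H) = -77, so p(0) = 77.

77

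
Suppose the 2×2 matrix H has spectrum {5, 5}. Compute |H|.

25

det(H) is the product of the eigenvalues: (5) · (5) = 25.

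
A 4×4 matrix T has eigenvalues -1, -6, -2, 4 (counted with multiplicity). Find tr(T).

-5

trace(T) is the sum of the eigenvalues: (-1) + (-6) + (-2) + (4) = -5.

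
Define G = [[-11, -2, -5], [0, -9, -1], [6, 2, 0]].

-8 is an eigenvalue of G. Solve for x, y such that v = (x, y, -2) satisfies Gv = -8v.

We need (G + 8I)v = 0.
G + 8I = [[-3, -2, -5], [0, -1, -1], [6, 2, 8]].
Row 1: (-3)·x + (-2)·y + (-5)·-2 = 0
Row 2: (0)·x + (-1)·y + (-1)·-2 = 0
Row 3: (6)·x + (2)·y + (8)·-2 = 0
Solving gives x = 2, y = 2.
Check: G·(2, 2, -2) = (-16, -16, 16) = -8·(2, 2, -2).

2, 2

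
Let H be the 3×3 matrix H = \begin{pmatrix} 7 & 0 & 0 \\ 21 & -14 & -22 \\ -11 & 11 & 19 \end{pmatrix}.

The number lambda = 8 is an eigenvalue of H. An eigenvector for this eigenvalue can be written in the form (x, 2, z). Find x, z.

0, -2

We need (H - 8I)v = 0.
H - 8I = [[-1, 0, 0], [21, -22, -22], [-11, 11, 11]].
Row 1: (-1)·x + (0)·2 + (0)·z = 0
Row 2: (21)·x + (-22)·2 + (-22)·z = 0
Row 3: (-11)·x + (11)·2 + (11)·z = 0
Solving gives x = 0, z = -2.
Check: H·(0, 2, -2) = (0, 16, -16) = 8·(0, 2, -2).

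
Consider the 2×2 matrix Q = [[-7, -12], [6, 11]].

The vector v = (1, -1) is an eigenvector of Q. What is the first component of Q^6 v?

15625

First find the eigenvalue: Qv = (5, -5) = 5·(1, -1), so λ = 5.
Then Q^6 v = λ^6·v = 5^6·(1, -1) = 15625·(1, -1) = (15625, -15625).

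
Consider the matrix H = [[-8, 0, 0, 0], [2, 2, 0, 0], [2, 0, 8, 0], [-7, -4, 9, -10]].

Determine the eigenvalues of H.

H is lower triangular, so its eigenvalues are the diagonal entries.
Diagonal: -8, 2, 8, -10.

-10, -8, 2, 8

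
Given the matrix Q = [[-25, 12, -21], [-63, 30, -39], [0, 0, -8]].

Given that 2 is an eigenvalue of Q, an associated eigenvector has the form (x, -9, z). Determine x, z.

We need (Q - 2I)v = 0.
Q - 2I = [[-27, 12, -21], [-63, 28, -39], [0, 0, -10]].
Row 1: (-27)·x + (12)·-9 + (-21)·z = 0
Row 2: (-63)·x + (28)·-9 + (-39)·z = 0
Row 3: (0)·x + (0)·-9 + (-10)·z = 0
Solving gives x = -4, z = 0.
Check: Q·(-4, -9, 0) = (-8, -18, 0) = 2·(-4, -9, 0).

-4, 0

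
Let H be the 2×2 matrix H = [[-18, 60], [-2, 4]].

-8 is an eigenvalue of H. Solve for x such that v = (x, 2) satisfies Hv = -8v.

12

We need (H + 8I)v = 0.
H + 8I = [[-10, 60], [-2, 12]].
Row 1: (-10)·x + (60)·2 = 0
Row 2: (-2)·x + (12)·2 = 0
Solving gives x = 12.
Check: H·(12, 2) = (-96, -16) = -8·(12, 2).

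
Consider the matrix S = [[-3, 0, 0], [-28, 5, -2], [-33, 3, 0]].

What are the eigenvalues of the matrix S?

-3, 2, 3

Compute the characteristic polynomial p(r) = det(rI - S).
Expanding the 3×3 determinant: p(r) = r^3 - 2r^2 - 9r + 18.
Try r = 2: p(2) = 0, so 2 is a root.
Factor out (r - 2): p(r) = (r - 2)·(r^2 - 9).
The quadratic factors as (r + 3)·(r - 3).
Eigenvalues: -3, 2, 3.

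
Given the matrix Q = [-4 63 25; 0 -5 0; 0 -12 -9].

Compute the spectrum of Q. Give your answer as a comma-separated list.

Compute the characteristic polynomial p(t) = det(tI - Q).
Cofactor expansion gives p(t) = t^3 + 18t^2 + 101t + 180.
Try t = -4: p(-4) = 0, so -4 is a root.
Dividing by (t + 4) leaves t^2 + 14t + 45.
The quadratic factors as (t + 9)·(t + 5).
Eigenvalues: -9, -5, -4.

-9, -5, -4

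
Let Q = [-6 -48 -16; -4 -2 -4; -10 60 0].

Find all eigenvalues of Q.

The characteristic polynomial is p(λ) = det(λI - Q).
Cofactor expansion gives p(λ) = λ^3 + 8λ^2 - 100λ - 800.
Try λ = -8: p(-8) = 0, so -8 is a root.
Factor out (λ + 8): p(λ) = (λ + 8)·(λ^2 - 100).
The quadratic factors as (λ + 10)·(λ - 10).
Eigenvalues: -10, -8, 10.

-10, -8, 10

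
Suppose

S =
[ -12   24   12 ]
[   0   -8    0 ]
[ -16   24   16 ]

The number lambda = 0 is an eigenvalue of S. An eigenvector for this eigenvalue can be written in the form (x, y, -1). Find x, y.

We need (S)v = 0.
S = [[-12, 24, 12], [0, -8, 0], [-16, 24, 16]].
Row 1: (-12)·x + (24)·y + (12)·-1 = 0
Row 2: (0)·x + (-8)·y + (0)·-1 = 0
Row 3: (-16)·x + (24)·y + (16)·-1 = 0
Solving gives x = -1, y = 0.
Check: S·(-1, 0, -1) = (0, 0, 0) = 0·(-1, 0, -1).

-1, 0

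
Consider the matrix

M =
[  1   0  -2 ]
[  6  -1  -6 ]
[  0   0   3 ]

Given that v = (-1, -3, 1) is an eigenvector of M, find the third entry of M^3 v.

First find the eigenvalue: Mv = (-3, -9, 3) = 3·(-1, -3, 1), so λ = 3.
Then M^3 v = λ^3·v = 3^3·(-1, -3, 1) = 27·(-1, -3, 1) = (-27, -81, 27).

27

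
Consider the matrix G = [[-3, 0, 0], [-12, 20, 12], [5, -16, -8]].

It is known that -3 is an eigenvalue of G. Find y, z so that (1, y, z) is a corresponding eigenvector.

We need (G + 3I)v = 0.
G + 3I = [[0, 0, 0], [-12, 23, 12], [5, -16, -5]].
Row 1: (0)·1 + (0)·y + (0)·z = 0
Row 2: (-12)·1 + (23)·y + (12)·z = 0
Row 3: (5)·1 + (-16)·y + (-5)·z = 0
Solving gives y = 0, z = 1.
Check: G·(1, 0, 1) = (-3, 0, -3) = -3·(1, 0, 1).

0, 1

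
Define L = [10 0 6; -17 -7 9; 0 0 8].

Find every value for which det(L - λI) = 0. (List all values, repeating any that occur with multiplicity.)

-7, 8, 10

Set up det(λI - L) = 0.
Expanding along the first row, p(λ) = λ^3 - 11λ^2 - 46λ + 560.
Try λ = -7: p(-7) = 0, so -7 is a root.
Factor out (λ + 7): p(λ) = (λ + 7)·(λ^2 - 18λ + 80).
The quadratic factors as (λ - 8)·(λ - 10).
Eigenvalues: -7, 8, 10.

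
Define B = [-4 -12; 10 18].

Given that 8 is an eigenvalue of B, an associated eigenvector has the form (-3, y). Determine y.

3

We need (B - 8I)v = 0.
B - 8I = [[-12, -12], [10, 10]].
Row 1: (-12)·-3 + (-12)·y = 0
Row 2: (10)·-3 + (10)·y = 0
Solving gives y = 3.
Check: B·(-3, 3) = (-24, 24) = 8·(-3, 3).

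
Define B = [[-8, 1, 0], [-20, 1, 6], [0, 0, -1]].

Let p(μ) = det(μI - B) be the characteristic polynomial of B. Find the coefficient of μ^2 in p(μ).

The coefficient of μ^2 of det(μI - B) is −trace(B).
trace(B) = (-8) + (1) + (-1) = -8, so the coefficient is 8.

8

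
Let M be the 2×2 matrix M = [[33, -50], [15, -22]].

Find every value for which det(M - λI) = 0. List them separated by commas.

3, 8

det(M - tI) = (33 - t)(-22 - t) - (-50)·(15) = t^2 - 11t + 24.
This factors as (t - 3)·(t - 8) = 0.
Eigenvalues: 3, 8.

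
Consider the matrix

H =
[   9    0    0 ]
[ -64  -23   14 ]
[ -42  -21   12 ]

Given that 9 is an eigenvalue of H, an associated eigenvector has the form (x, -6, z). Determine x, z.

3, 0

We need (H - 9I)v = 0.
H - 9I = [[0, 0, 0], [-64, -32, 14], [-42, -21, 3]].
Row 1: (0)·x + (0)·-6 + (0)·z = 0
Row 2: (-64)·x + (-32)·-6 + (14)·z = 0
Row 3: (-42)·x + (-21)·-6 + (3)·z = 0
Solving gives x = 3, z = 0.
Check: H·(3, -6, 0) = (27, -54, 0) = 9·(3, -6, 0).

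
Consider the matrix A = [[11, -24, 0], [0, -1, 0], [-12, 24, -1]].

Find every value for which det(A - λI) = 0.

-1, -1, 11

Set up det(λI - A) = 0.
Cofactor expansion gives p(λ) = λ^3 - 9λ^2 - 21λ - 11.
Since p(11) = 0, λ = 11 is a root.
Factor out (λ - 11): p(λ) = (λ - 11)·(λ^2 + 2λ + 1).
The quadratic factor is (λ + 1)^2.
Eigenvalues: -1, -1, 11.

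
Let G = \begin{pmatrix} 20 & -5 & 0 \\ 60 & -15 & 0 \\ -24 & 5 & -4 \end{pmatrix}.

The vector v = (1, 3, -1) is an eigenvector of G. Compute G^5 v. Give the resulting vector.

(3125, 9375, -3125)

First find the eigenvalue: Gv = (5, 15, -5) = 5·(1, 3, -1), so λ = 5.
Then G^5 v = λ^5·v = 5^5·(1, 3, -1) = 3125·(1, 3, -1) = (3125, 9375, -3125).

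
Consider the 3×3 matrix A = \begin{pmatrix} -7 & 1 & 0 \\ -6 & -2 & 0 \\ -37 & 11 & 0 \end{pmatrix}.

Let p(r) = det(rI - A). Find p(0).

0

p(0) = det(0·I − A) = det(−A) = (−1)^3·det(A).
det(A) = 0, so p(0) = 0.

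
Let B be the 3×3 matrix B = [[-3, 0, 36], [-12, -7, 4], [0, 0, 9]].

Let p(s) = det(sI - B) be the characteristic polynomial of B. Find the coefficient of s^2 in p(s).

The coefficient of s^2 of det(sI - B) is −trace(B).
trace(B) = (-3) + (-7) + (9) = -1, so the coefficient is 1.

1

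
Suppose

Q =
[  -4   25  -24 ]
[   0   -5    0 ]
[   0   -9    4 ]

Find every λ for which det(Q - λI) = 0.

Compute the characteristic polynomial p(r) = det(rI - Q).
Cofactor expansion gives p(r) = r^3 + 5r^2 - 16r - 80.
Since p(-5) = 0, r = -5 is a root.
Dividing by (r + 5) leaves r^2 - 16.
The quadratic factors as (r + 4)·(r - 4).
Eigenvalues: -5, -4, 4.

-5, -4, 4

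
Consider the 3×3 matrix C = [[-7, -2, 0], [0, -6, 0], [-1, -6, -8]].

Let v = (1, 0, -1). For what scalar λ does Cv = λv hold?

Compute Cv: C·(1, 0, -1) = (-7, 0, 7).
Since Cv = λv, compare component 1: -7 = λ·1, so λ = -7.

-7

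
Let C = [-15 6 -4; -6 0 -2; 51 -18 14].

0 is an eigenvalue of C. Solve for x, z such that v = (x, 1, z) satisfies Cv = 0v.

We need (C)v = 0.
C = [[-15, 6, -4], [-6, 0, -2], [51, -18, 14]].
Row 1: (-15)·x + (6)·1 + (-4)·z = 0
Row 2: (-6)·x + (0)·1 + (-2)·z = 0
Row 3: (51)·x + (-18)·1 + (14)·z = 0
Solving gives x = 2, z = -6.
Check: C·(2, 1, -6) = (0, 0, 0) = 0·(2, 1, -6).

2, -6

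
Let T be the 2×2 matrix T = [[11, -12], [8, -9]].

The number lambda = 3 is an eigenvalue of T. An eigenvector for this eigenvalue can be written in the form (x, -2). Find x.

We need (T - 3I)v = 0.
T - 3I = [[8, -12], [8, -12]].
Row 1: (8)·x + (-12)·-2 = 0
Row 2: (8)·x + (-12)·-2 = 0
Solving gives x = -3.
Check: T·(-3, -2) = (-9, -6) = 3·(-3, -2).

-3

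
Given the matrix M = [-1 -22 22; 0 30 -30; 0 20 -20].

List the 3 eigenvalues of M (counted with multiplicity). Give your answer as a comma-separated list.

The characteristic polynomial is p(s) = det(sI - M).
Expanding the 3×3 determinant: p(s) = s^3 - 9s^2 - 10s.
Rational-root test: s = -1 gives p(-1) = 0.
Dividing by (s + 1) leaves s^2 - 10s.
The quadratic factors as s·(s - 10).
Eigenvalues: -1, 0, 10.

-1, 0, 10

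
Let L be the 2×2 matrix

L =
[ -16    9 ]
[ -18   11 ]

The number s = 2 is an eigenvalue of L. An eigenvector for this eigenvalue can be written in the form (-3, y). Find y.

-6

We need (L - 2I)v = 0.
L - 2I = [[-18, 9], [-18, 9]].
Row 1: (-18)·-3 + (9)·y = 0
Row 2: (-18)·-3 + (9)·y = 0
Solving gives y = -6.
Check: L·(-3, -6) = (-6, -12) = 2·(-3, -6).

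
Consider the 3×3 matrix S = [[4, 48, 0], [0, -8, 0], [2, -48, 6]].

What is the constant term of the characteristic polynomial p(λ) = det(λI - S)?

192

p(0) = det(0·I − S) = det(−S) = (−1)^3·det(S).
det(S) = -192, so p(0) = 192.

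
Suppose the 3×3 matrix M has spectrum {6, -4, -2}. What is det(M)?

48

det(M) is the product of the eigenvalues: (6) · (-4) · (-2) = 48.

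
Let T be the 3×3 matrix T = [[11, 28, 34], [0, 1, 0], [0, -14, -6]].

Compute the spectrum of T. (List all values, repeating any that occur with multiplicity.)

-6, 1, 11

Compute the characteristic polynomial p(λ) = det(λI - T).
Expanding the 3×3 determinant: p(λ) = λ^3 - 6λ^2 - 61λ + 66.
Since p(1) = 0, λ = 1 is a root.
Dividing by (λ - 1) leaves λ^2 - 5λ - 66.
The quadratic factors as (λ + 6)·(λ - 11).
Eigenvalues: -6, 1, 11.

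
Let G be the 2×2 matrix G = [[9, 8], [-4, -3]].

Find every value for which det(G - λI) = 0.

1, 5

det(G - tI) = (9 - t)(-3 - t) - (8)·(-4) = t^2 - 6t + 5.
This factors as (t - 1)·(t - 5) = 0.
Eigenvalues: 1, 5.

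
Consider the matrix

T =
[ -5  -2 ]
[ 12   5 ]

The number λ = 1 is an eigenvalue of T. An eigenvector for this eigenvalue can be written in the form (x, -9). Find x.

3

We need (T - 1I)v = 0.
T - 1I = [[-6, -2], [12, 4]].
Row 1: (-6)·x + (-2)·-9 = 0
Row 2: (12)·x + (4)·-9 = 0
Solving gives x = 3.
Check: T·(3, -9) = (3, -9) = 1·(3, -9).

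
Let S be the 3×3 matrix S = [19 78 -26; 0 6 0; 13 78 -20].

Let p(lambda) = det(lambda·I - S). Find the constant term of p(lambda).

p(lambda) = lambda^3 - 5·lambda^2 - 48·lambda + 252.
The constant term is 252.

252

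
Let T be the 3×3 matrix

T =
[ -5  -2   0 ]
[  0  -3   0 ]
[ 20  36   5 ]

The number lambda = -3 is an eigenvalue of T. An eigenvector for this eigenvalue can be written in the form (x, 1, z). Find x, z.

We need (T + 3I)v = 0.
T + 3I = [[-2, -2, 0], [0, 0, 0], [20, 36, 8]].
Row 1: (-2)·x + (-2)·1 + (0)·z = 0
Row 2: (0)·x + (0)·1 + (0)·z = 0
Row 3: (20)·x + (36)·1 + (8)·z = 0
Solving gives x = -1, z = -2.
Check: T·(-1, 1, -2) = (3, -3, 6) = -3·(-1, 1, -2).

-1, -2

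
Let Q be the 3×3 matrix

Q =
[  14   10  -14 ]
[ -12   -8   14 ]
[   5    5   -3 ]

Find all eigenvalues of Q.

-3, 2, 4

The characteristic polynomial is p(t) = det(tI - Q).
Cofactor expansion gives p(t) = t^3 - 3t^2 - 10t + 24.
Rational-root test: t = 2 gives p(2) = 0.
Dividing by (t - 2) leaves t^2 - t - 12.
The quadratic factors as (t + 3)·(t - 4).
Eigenvalues: -3, 2, 4.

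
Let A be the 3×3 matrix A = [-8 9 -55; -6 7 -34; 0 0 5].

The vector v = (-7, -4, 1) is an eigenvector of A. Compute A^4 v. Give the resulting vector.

(-4375, -2500, 625)

First find the eigenvalue: Av = (-35, -20, 5) = 5·(-7, -4, 1), so λ = 5.
Then A^4 v = λ^4·v = 5^4·(-7, -4, 1) = 625·(-7, -4, 1) = (-4375, -2500, 625).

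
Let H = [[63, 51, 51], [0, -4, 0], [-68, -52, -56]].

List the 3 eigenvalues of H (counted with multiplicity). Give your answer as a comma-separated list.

Set up det(sI - H) = 0.
Cofactor expansion gives p(s) = s^3 - 3s^2 - 88s - 240.
Since p(-5) = 0, s = -5 is a root.
Dividing by (s + 5) leaves s^2 - 8s - 48.
The quadratic factors as (s + 4)·(s - 12).
Eigenvalues: -5, -4, 12.

-5, -4, 12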